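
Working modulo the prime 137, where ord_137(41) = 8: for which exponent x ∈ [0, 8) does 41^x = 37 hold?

2

Successive powers of 41 modulo 137:
  41^0=1  41^1=41  41^2=37
So 41^2 ≡ 37 (mod 137), giving x = 2.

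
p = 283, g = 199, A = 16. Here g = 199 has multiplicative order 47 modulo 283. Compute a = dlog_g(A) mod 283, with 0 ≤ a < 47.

Baby-step giant-step with m = ceil(sqrt(47)) = 7.
Baby table (199^j mod 283 for j=0..6):
  0:1  1:199  2:264  3:181  4:78  5:240  6:216
Giant step factor: 199^(-7) ≡ 168 (mod 283).
Scan 16·168^i mod 283 for i = 0, 1, …:
  i=0: 16   i=1: 141   i=2: 199
Match at i=2, j=1: a = 2·7 + 1 = 15.

15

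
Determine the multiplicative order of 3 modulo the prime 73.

12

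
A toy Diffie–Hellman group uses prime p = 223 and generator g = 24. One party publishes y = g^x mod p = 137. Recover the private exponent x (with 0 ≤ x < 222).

169

Baby-step giant-step with m = ceil(sqrt(222)) = 15.
Baby table (24^j mod 223 for j=0..14):
  0:1  1:24  2:130  3:221  4:175  5:186  6:4  7:96
  8:74  9:215  10:31  11:75  12:16  13:161  14:73
Giant step factor: 24^(-15) ≡ 216 (mod 223).
Scan 137·216^i mod 223 for i = 0, 1, …:
  i=0: 137   i=1: 156   i=2: 23   i=3: 62
  i=4: 12   i=5: 139   i=6: 142   i=7: 121
  i=8: 45   i=9: 131   i=10: 198   i=11: 175
Match at i=11, j=4: x = 11·15 + 4 = 169.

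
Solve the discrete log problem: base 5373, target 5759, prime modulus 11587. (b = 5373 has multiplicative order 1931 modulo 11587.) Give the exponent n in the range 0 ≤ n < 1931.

Baby-step giant-step with m = ceil(sqrt(1931)) = 44.
Baby table (5373^j mod 11587 for j=0..43):
  0:1  1:5373  2:5912  3:5209  4:5352  5:8949  6:8514  7:246
  8:840  9:5977  10:6844  11:7261  12:11511  13:8784  14:2581  15:9661
  16:10380  17:3509  18:1808  19:4478  20:5682  21:9228  22:1271  23:4340
  24:5776  25:4462  26:823  27:7332  28:10623  29:11404  30:1636  31:7282
  32:8474  33:5479  34:7687  35:6183  36:1330  37:8498  38:6974  39:10531
  40:3742  41:2321  42:3121  43:2744
Giant step factor: 5373^(-44) ≡ 10337 (mod 11587).
Scan 5759·10337^i mod 11587 for i = 0, 1, …:
  i=0: 5759   i=1: 8364   i=2: 8061   i=3: 4440
  i=4: 173   i=5: 3903   i=6: 10964   i=7: 2421
  i=8: 9544   i=9: 4610     …   i=18: 2978
  i=19: 8514
Match at i=19, j=6: n = 19·44 + 6 = 842.

842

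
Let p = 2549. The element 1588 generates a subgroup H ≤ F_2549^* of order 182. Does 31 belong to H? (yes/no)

yes

31 ∈ ⟨1588⟩ iff 31^182 ≡ 1 (mod 2549), since |⟨1588⟩| = 182.
31^182 mod 2549 = 1.
Since 1 = 1, 31 lies in the subgroup.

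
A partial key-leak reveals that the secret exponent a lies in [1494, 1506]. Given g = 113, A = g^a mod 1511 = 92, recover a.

1495

Compute 113^1494 mod 1511 = 763, then multiply by 113 repeatedly:
  113^1494=763  113^1495=92
Found 92 at exponent 1495.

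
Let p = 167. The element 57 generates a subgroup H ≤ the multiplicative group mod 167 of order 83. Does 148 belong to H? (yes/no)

no

148 ∈ ⟨57⟩ iff 148^83 ≡ 1 (mod 167), since |⟨57⟩| = 83.
148^83 mod 167 = 166.
Since 166 ≠ 1, 148 does not lie in the subgroup.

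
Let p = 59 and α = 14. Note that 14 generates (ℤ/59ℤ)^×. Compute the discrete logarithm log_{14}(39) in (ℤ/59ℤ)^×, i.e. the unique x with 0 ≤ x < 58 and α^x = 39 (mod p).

Successive powers of 14 modulo 59:
  14^0=1  14^1=14  14^2=19  14^3=30  14^4=7  14^5=39
So 14^5 ≡ 39 (mod 59), giving x = 5.

5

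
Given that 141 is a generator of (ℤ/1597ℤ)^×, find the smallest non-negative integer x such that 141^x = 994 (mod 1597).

116

Baby-step giant-step with m = ceil(sqrt(1596)) = 40.
Baby table (141^j mod 1597 for j=0..39):
  0:1  1:141  2:717  3:486  4:1452  5:316  6:1437  7:1395
  8:264  9:493  10:842  11:544  12:48  13:380  14:879  15:970
  16:1025  17:795  18:305  19:1483  20:1493  21:1306  22:491  23:560
  24:707  25:673  26:670  27:247  28:1290  29:1429  30:267  31:916
  32:1396  33:405  34:1210  35:1328  36:399  37:364  38:220  39:677
Giant step factor: 141^(-40) ≡ 1575 (mod 1597).
Scan 994·1575^i mod 1597 for i = 0, 1, …:
  i=0: 994   i=1: 490   i=2: 399
Match at i=2, j=36: x = 2·40 + 36 = 116.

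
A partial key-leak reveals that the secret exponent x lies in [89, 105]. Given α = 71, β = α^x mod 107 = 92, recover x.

Compute 71^89 mod 107 = 63, then multiply by 71 repeatedly:
  71^89=63  71^90=86  71^91=7  71^92=69  71^93=84
  71^94=79  71^95=45  71^96=92
Found 92 at exponent 96.

96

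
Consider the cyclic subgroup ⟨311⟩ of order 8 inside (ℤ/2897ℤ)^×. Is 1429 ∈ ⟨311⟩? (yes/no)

no

⟨311⟩ has order 8; its elements mod 2897 are {1, 311, 680, 1120, 1777, 2217, 2586, 2896}.
1429 is not in this set.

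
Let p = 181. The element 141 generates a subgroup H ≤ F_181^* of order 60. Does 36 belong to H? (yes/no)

yes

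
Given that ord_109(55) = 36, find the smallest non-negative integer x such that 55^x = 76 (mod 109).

27

Successive powers of 55 modulo 109:
  55^0=1  55^1=55  55^2=82  55^3=41  55^4=75  55^5=92
  55^6=46  55^7=23  55^8=66  55^9=33  55^10=71  55^11=90
  55^12=45  55^13=77  55^14=93  55^15=101  55^16=105  55^17=107
  55^18=108  55^19=54  55^20=27  55^21=68  55^22=34  55^23=17
  55^24=63  55^25=86  55^26=43  55^27=76
So 55^27 ≡ 76 (mod 109), giving x = 27.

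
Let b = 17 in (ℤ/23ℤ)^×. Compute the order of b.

The order of 17 must divide p − 1 = 22 = 2 · 11.
Divisors: 1, 2, 11, 22.
Check each in increasing order: 17^1 ≡ 17;  17^2 ≡ 13;  17^11 ≡ 22;  17^22 ≡ 1.
Smallest exponent giving 1 is 22.

22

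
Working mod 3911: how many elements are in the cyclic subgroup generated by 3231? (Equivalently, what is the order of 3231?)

The order of 3231 must divide p − 1 = 3910 = 2 · 5 · 17 · 23.
Divisors: 1, 2, 5, 10, 17, 23, 34, 46, 85, 115, 170, 230, 391, 782, 1955, 3910.
Check each in increasing order: 3231^1 ≡ 3231;  3231^2 ≡ 902;  3231^5 ≡ 3251;  3231^10 ≡ 1479;  3231^17 ≡ 1239;  3231^23 ≡ 1131;  3231^34 ≡ 2009;  3231^46 ≡ 264;  3231^85 ≡ 1984;  3231^115 ≡ 3882;  3231^170 ≡ 1790;  3231^230 ≡ 841;  3231^391 ≡ 2721;  3231^782 ≡ 318;  3231^1955 ≡ 3910;  3231^3910 ≡ 1.
Smallest exponent giving 1 is 3910.

3910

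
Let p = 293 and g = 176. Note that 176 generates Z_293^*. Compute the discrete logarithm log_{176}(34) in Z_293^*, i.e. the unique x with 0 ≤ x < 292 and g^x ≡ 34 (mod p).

Baby-step giant-step with m = ceil(sqrt(292)) = 18.
Baby table (176^j mod 293 for j=0..17):
  0:1  1:176  2:211  3:218  4:278  5:290  6:58  7:246
  8:225  9:45  10:9  11:119  12:141  13:204  14:158  15:266
  16:229  17:163
Giant step factor: 176^(-18) ≡ 169 (mod 293).
Scan 34·169^i mod 293 for i = 0, 1, …:
  i=0: 34   i=1: 179   i=2: 72   i=3: 155
  i=4: 118   i=5: 18   i=6: 112   i=7: 176
Match at i=7, j=1: x = 7·18 + 1 = 127.

127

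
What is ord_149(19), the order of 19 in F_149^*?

37

The order of 19 must divide p − 1 = 148 = 2^2 · 37.
Divisors: 1, 2, 4, 37, 74, 148.
Check each in increasing order: 19^1 ≡ 19;  19^2 ≡ 63;  19^4 ≡ 95;  19^37 ≡ 1.
Smallest exponent giving 1 is 37.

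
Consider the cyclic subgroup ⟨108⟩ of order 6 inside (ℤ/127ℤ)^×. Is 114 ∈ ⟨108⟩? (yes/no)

no

114 ∈ ⟨108⟩ iff 114^6 ≡ 1 (mod 127), since |⟨108⟩| = 6.
114^6 mod 127 = 47.
Since 47 ≠ 1, 114 does not lie in the subgroup.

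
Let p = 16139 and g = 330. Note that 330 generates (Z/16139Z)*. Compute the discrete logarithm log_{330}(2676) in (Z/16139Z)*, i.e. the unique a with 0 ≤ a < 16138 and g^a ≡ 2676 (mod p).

7563

Baby-step giant-step with m = ceil(sqrt(16138)) = 128.
Baby table (330^j mod 16139 for j=0..127):
  0:1  1:330  2:12066  3:11586  4:14576  5:658  6:7333  7:15179
  8:5980  9:4442  10:13350  11:15692  12:13880  13:13063  14:1677  15:4684
  16:12515  17:14505  18:9506  19:6014  20:15662  21:3980  22:6141  23:9155
  24:3157  25:8914  26:4322  27:6028  28:4143  29:11514  30:6955  31:3412
  32:12369  33:14742  34:7021  35:9053  36:1775  37:4746  38:697  39:4064
  40:1583  41:5942  42:8041  43:6734  44:11177  45:8718  46:4198  47:13525
  48:8886  49:11221  50:7099  51:2515  52:6861  53:4670  54:7895  55:6971
  56:8692  57:11757  58:6450  59:14291  60:3442  61:6130  62:5525  63:15682
  64:10580  65:5376  66:14929  67:4175  68:5935  69:5731  70:2967  71:10770
  72:3520  73:15731  74:10611  75:15606  76:1639  77:8283  78:5899  79:9990
  80:4344  81:13288  82:11371  83:8182  84:4847  85:1749  86:12305  87:9761
  88:9469  89:9943  90:4973  91:11051  92:15555  93:948  94:6199  95:12156
  96:9008  97:3064  98:10502  99:11914  100:9843  101:4251  102:14876  103:2824
  104:11997  105:4955  106:5111  107:8174  108:2207  109:2055  110:312  111:6126
  112:4205  113:15835  114:12653  115:11628  116:12297  117:7121  118:9775  119:14089
  120:1338  121:5787  122:5308  123:8628  124:6776  125:8898  126:15181  127:6640
Giant step factor: 330^(-128) ≡ 8100 (mod 16139).
Scan 2676·8100^i mod 16139 for i = 0, 1, …:
  i=0: 2676   i=1: 923   i=2: 3943   i=3: 15358
  i=4: 388   i=5: 11834   i=6: 5879   i=7: 9850
  i=8: 9923   i=9: 4080     …   i=58: 9510
  i=59: 15692
Match at i=59, j=11: a = 59·128 + 11 = 7563.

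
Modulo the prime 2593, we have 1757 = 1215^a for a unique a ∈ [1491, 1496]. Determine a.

1493

Compute 1215^1491 mod 2593 = 782, then multiply by 1215 repeatedly:
  1215^1491=782  1215^1492=1092  1215^1493=1757
Found 1757 at exponent 1493.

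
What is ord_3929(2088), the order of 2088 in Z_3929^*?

3928

The order of 2088 must divide p − 1 = 3928 = 2^3 · 491.
Divisors: 1, 2, 4, 8, 491, 982, 1964, 3928.
Check each in increasing order: 2088^1 ≡ 2088;  2088^2 ≡ 2483;  2088^4 ≡ 688;  2088^8 ≡ 1864;  2088^491 ≡ 2286;  2088^982 ≡ 226;  2088^1964 ≡ 3928;  2088^3928 ≡ 1.
Smallest exponent giving 1 is 3928.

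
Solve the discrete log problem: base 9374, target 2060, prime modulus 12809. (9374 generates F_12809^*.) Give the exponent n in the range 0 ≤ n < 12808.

8461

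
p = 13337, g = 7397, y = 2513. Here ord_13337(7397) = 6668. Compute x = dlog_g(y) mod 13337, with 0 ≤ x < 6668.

Baby-step giant-step with m = ceil(sqrt(6668)) = 82.
Baby table (7397^j mod 13337 for j=0..81):
  0:1  1:7397  2:7235  3:9251  4:10837  5:5919  6:10809  7:12195
  8:8284  9:6570  10:11599  11:882  12:2361  13:6184  14:10475  15:8942
  16:5791  17:10920  18:6368  19:11149  20:6482  21:839  22:4378  23:1830
  24:12792  25:9746  26:4677  27:12928  28:2126  29:1699  30:4049  31:8888
  32:6463  33:7003  34:283  35:12779  36:6944  37:3981  38:12698  39:7952
  40:4774  41:10239  42:10397  43:5467  44:1615  45:9540  46:1313  47:2925
  48:3611  49:9893  50:11739  51:9513  52:1649  53:7635  54:7237  55:10708
  56:11970  57:11084  58:5809  59:10696  60:3228  61:4286  62:1493  63:685
  64:12222  65:7948  66:1860  67:7973  68:67  69:2130  70:4613  71:6315
  72:5881  73:9800  74:4005  75:3508  76:8211  77:69  78:3587  79:5746
  80:11480  81:881
Giant step factor: 7397^(-82) ≡ 2937 (mod 13337).
Scan 2513·2937^i mod 13337 for i = 0, 1, …:
  i=0: 2513   i=1: 5320   i=2: 7213   i=3: 5425
  i=4: 8847   i=5: 3163   i=6: 7179   i=7: 12263
  i=8: 6531   i=9: 2941     …   i=56: 8307
  i=57: 4286
Match at i=57, j=61: x = 57·82 + 61 = 4735.

4735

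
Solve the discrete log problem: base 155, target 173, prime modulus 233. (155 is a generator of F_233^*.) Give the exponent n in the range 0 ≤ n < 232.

Baby-step giant-step with m = ceil(sqrt(232)) = 16.
Baby table (155^j mod 233 for j=0..15):
  0:1  1:155  2:26  3:69  4:210  5:163  6:101  7:44
  8:63  9:212  10:7  11:153  12:182  13:17  14:72  15:209
Giant step factor: 155^(-16) ≡ 204 (mod 233).
Scan 173·204^i mod 233 for i = 0, 1, …:
  i=0: 173   i=1: 109   i=2: 101
Match at i=2, j=6: n = 2·16 + 6 = 38.

38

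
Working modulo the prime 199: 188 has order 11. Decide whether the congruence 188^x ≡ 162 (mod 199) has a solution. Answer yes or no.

no

⟨188⟩ has order 11; its elements mod 199 are {1, 18, 61, 62, 63, 103, 114, 121, 125, 139, 188}.
162 is not in this set.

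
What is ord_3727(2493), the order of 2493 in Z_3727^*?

3726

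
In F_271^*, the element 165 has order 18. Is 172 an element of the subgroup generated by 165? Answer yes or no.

no

⟨165⟩ has order 18; its elements mod 271 are {1, 13, 23, 28, 29, 93, 102, 106, 125, 146, 165, 169, 178, 242, 243, 248, 258, 270}.
172 is not in this set.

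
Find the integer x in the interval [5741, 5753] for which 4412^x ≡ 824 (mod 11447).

5753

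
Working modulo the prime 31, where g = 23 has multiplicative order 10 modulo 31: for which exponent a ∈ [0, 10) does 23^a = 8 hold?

6

Successive powers of 23 modulo 31:
  23^0=1  23^1=23  23^2=2  23^3=15  23^4=4  23^5=30
  23^6=8
So 23^6 ≡ 8 (mod 31), giving a = 6.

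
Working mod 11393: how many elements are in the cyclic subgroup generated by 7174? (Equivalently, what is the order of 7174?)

5696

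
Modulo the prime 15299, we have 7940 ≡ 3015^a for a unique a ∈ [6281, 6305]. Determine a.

Compute 3015^6281 mod 15299 = 7940, then multiply by 3015 repeatedly:
  3015^6281=7940
Found 7940 at exponent 6281.

6281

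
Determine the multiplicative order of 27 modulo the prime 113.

The order of 27 must divide p − 1 = 112 = 2^4 · 7.
Divisors: 1, 2, 4, 7, 8, 14, 16, 28, 56, 112.
Check each in increasing order: 27^1 ≡ 27;  27^2 ≡ 51;  27^4 ≡ 2;  27^7 ≡ 42;  27^8 ≡ 4;  27^14 ≡ 69;  27^16 ≡ 16;  27^28 ≡ 15;  27^56 ≡ 112;  27^112 ≡ 1.
Smallest exponent giving 1 is 112.

112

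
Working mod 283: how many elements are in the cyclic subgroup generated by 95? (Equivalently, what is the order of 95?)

The order of 95 must divide p − 1 = 282 = 2 · 3 · 47.
Divisors: 1, 2, 3, 6, 47, 94, 141, 282.
Check each in increasing order: 95^1 ≡ 95;  95^2 ≡ 252;  95^3 ≡ 168;  95^6 ≡ 207;  95^47 ≡ 238;  95^94 ≡ 44;  95^141 ≡ 1.
Smallest exponent giving 1 is 141.

141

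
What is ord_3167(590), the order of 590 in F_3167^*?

3166

The order of 590 must divide p − 1 = 3166 = 2 · 1583.
Divisors: 1, 2, 1583, 3166.
Check each in increasing order: 590^1 ≡ 590;  590^2 ≡ 2897;  590^1583 ≡ 3166;  590^3166 ≡ 1.
Smallest exponent giving 1 is 3166.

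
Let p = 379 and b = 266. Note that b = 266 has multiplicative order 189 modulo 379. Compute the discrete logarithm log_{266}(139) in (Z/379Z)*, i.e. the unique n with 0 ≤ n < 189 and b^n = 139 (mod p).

Baby-step giant-step with m = ceil(sqrt(189)) = 14.
Baby table (266^j mod 379 for j=0..13):
  0:1  1:266  2:262  3:335  4:45  5:221  6:41  7:294
  8:130  9:91  10:329  11:344  12:165  13:305
Giant step factor: 266^(-14) ≡ 79 (mod 379).
Scan 139·79^i mod 379 for i = 0, 1, …:
  i=0: 139   i=1: 369   i=2: 347   i=3: 125
  i=4: 21   i=5: 143   i=6: 306   i=7: 297
  i=8: 344
Match at i=8, j=11: n = 8·14 + 11 = 123.

123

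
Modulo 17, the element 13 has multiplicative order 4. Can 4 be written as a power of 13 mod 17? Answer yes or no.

⟨13⟩ has order 4; its elements mod 17 are {1, 4, 13, 16}.
4 is in this set.

yes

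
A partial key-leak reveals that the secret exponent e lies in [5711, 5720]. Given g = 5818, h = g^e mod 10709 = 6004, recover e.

Compute 5818^5711 mod 10709 = 5846, then multiply by 5818 repeatedly:
  5818^5711=5846  5818^5712=244  5818^5713=6004
Found 6004 at exponent 5713.

5713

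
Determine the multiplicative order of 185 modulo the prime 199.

The order of 185 must divide p − 1 = 198 = 2 · 3^2 · 11.
Divisors: 1, 2, 3, 6, 9, 11, 18, 22, 33, 66, 99, 198.
Check each in increasing order: 185^1 ≡ 185;  185^2 ≡ 196;  185^3 ≡ 42;  185^6 ≡ 172;  185^9 ≡ 60;  185^11 ≡ 19;  185^18 ≡ 18;  185^22 ≡ 162;  185^33 ≡ 93;  185^66 ≡ 92;  185^99 ≡ 198;  185^198 ≡ 1.
Smallest exponent giving 1 is 198.

198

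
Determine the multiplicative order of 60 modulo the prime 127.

63

The order of 60 must divide p − 1 = 126 = 2 · 3^2 · 7.
Divisors: 1, 2, 3, 6, 7, 9, 14, 18, 21, 42, 63, 126.
Check each in increasing order: 60^1 ≡ 60;  60^2 ≡ 44;  60^3 ≡ 100;  60^6 ≡ 94;  60^7 ≡ 52;  60^9 ≡ 2;  60^14 ≡ 37;  60^18 ≡ 4;  60^21 ≡ 19;  60^42 ≡ 107;  60^63 ≡ 1.
Smallest exponent giving 1 is 63.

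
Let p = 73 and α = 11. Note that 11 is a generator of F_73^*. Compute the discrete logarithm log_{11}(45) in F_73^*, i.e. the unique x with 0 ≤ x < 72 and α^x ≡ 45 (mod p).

Baby-step giant-step with m = ceil(sqrt(72)) = 9.
Baby table (11^j mod 73 for j=0..8):
  0:1  1:11  2:48  3:17  4:41  5:13  6:70  7:40
  8:2
Giant step factor: 11^(-9) ≡ 10 (mod 73).
Scan 45·10^i mod 73 for i = 0, 1, …:
  i=0: 45   i=1: 12   i=2: 47   i=3: 32
  i=4: 28   i=5: 61   i=6: 26   i=7: 41
Match at i=7, j=4: x = 7·9 + 4 = 67.

67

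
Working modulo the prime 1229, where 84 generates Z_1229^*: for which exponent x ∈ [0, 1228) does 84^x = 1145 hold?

Baby-step giant-step with m = ceil(sqrt(1228)) = 36.
Baby table (84^j mod 1229 for j=0..35):
  0:1  1:84  2:911  3:326  4:346  5:797  6:582  7:957
  8:503  9:466  10:1045  11:521  12:749  13:237  14:244  15:832
  16:1064  17:888  18:852  19:286  20:673  21:1227  22:1061  23:636
  24:577  25:537  26:864  27:65  28:544  29:223  30:297  31:368
  32:187  33:960  34:755  35:741
Giant step factor: 84^(-36) ≡ 760 (mod 1229).
Scan 1145·760^i mod 1229 for i = 0, 1, …:
  i=0: 1145   i=1: 68   i=2: 62   i=3: 418
  i=4: 598   i=5: 979   i=6: 495   i=7: 126
  i=8: 1127   i=9: 1136     …   i=16: 754
  i=17: 326
Match at i=17, j=3: x = 17·36 + 3 = 615.

615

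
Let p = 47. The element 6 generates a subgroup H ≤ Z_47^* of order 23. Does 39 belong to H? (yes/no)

no

⟨6⟩ has order 23; its elements mod 47 are {1, 2, 3, 4, 6, 7, 8, 9, 12, 14, 16, 17, 18, 21, 24, 25, 27, 28, 32, 34, 36, 37, 42}.
39 is not in this set.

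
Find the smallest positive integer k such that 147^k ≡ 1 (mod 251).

125

The order of 147 must divide p − 1 = 250 = 2 · 5^3.
Divisors: 1, 2, 5, 10, 25, 50, 125, 250.
Check each in increasing order: 147^1 ≡ 147;  147^2 ≡ 23;  147^5 ≡ 204;  147^10 ≡ 201;  147^25 ≡ 219;  147^50 ≡ 20;  147^125 ≡ 1.
Smallest exponent giving 1 is 125.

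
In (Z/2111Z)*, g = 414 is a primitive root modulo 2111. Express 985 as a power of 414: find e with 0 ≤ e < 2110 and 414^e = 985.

Baby-step giant-step with m = ceil(sqrt(2110)) = 46.
Baby table (414^j mod 2111 for j=0..45):
  0:1  1:414  2:405  3:901  4:1478  5:1813  6:1177  7:1748
  8:1710  9:755  10:142  11:1791  12:513  13:1282  14:887  15:2015
  16:365  17:1229  18:55  19:1660  20:1165  21:1002  22:1072  23:498
  24:1405  25:1145  26:1166  27:1416  28:1477  29:1399  30:772  31:847
  32:232  33:1053  34:1076  35:43  36:914  37:527  38:745  39:224
  40:1963  41:2058  42:1279  43:1756  44:800  45:1884
Giant step factor: 414^(-46) ≡ 1453 (mod 2111).
Scan 985·1453^i mod 2111 for i = 0, 1, …:
  i=0: 985   i=1: 2058
Match at i=1, j=41: e = 1·46 + 41 = 87.

87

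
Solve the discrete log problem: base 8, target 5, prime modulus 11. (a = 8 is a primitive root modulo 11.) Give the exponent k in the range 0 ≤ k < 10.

8

Successive powers of 8 modulo 11:
  8^0=1  8^1=8  8^2=9  8^3=6  8^4=4  8^5=10
  8^6=3  8^7=2  8^8=5
So 8^8 ≡ 5 (mod 11), giving k = 8.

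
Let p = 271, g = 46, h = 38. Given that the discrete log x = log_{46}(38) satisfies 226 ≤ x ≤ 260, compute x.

247

Compute 46^226 mod 271 = 250, then multiply by 46 repeatedly:
  46^226=250  46^227=118  46^228=8  46^229=97  46^230=126
  46^231=105  46^232=223  46^233=231  46^234=57  46^235=183
  46^236=17  46^237=240  46^238=200  46^239=257  46^240=169
  46^241=186  46^242=155  46^243=84  46^244=70  46^245=239
  46^246=154  46^247=38
Found 38 at exponent 247.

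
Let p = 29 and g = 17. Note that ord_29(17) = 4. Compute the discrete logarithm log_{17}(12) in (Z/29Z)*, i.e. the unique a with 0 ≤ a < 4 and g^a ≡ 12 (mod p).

3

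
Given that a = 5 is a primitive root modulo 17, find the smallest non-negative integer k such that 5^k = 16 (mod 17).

Successive powers of 5 modulo 17:
  5^0=1  5^1=5  5^2=8  5^3=6  5^4=13  5^5=14
  5^6=2  5^7=10  5^8=16
So 5^8 ≡ 16 (mod 17), giving k = 8.

8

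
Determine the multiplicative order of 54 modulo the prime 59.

The order of 54 must divide p − 1 = 58 = 2 · 29.
Divisors: 1, 2, 29, 58.
Check each in increasing order: 54^1 ≡ 54;  54^2 ≡ 25;  54^29 ≡ 58;  54^58 ≡ 1.
Smallest exponent giving 1 is 58.

58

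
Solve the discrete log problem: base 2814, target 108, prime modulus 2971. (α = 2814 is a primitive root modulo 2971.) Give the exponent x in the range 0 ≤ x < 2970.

Baby-step giant-step with m = ceil(sqrt(2970)) = 55.
Baby table (2814^j mod 2971 for j=0..54):
  0:1  1:2814  2:881  3:1320  4:730  5:1259  6:1394  7:996
  8:1091  9:1031  10:1538  11:2156  12:202  13:967  14:2673  15:2221
  16:1881  17:1783  18:2314  19:2135  20:528  21:292  22:1692  23:1746
  24:2181  25:2219  26:2195  27:21  28:2645  29:675  30:981  31:475
  32:2671  33:2535  34:119  35:2114  36:854  37:2588  38:711  39:1271
  40:2481  41:2655  42:2076  43:878  44:1791  45:1058  46:270  47:2175
  48:190  49:2851  50:1014  51:1236  52:2034  53:1530  54:441
Giant step factor: 2814^(-55) ≡ 1193 (mod 2971).
Scan 108·1193^i mod 2971 for i = 0, 1, …:
  i=0: 108   i=1: 1091
Match at i=1, j=8: x = 1·55 + 8 = 63.

63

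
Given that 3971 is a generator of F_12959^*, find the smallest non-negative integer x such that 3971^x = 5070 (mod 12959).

Baby-step giant-step with m = ceil(sqrt(12958)) = 114.
Baby table (3971^j mod 12959 for j=0..113):
  0:1  1:3971  2:10697  3:11144  4:10798  5:10486  6:2639  7:8597
  8:4681  9:5045  10:12040  11:5089  12:5338  13:9233  14:3232  15:4862
  16:11051  17:4347  18:549  19:2967  20:2226  21:1408  22:5839  23:3018
  24:10362  25:2677  26:3987  27:9438  28:870  29:7676  30:1828  31:1948
  32:11944  33:12643  34:2187  35:2047  36:3344  37:9008  38:3928  39:8411
  40:4738  41:11089  42:12696  43:5306  44:11751  45:10821  46:11106  47:2449
  48:5729  49:6814  50:2  51:7942  52:8435  53:9329  54:8637  55:8013
  56:5278  57:4235  58:9362  59:10090  60:11121  61:10178  62:10676  63:5507
  64:6464  65:9724  66:9143  67:8694  68:1098  69:5934  70:4452  71:2816
  72:11678  73:6036  74:7765  75:5354  76:7974  77:5917  78:1740  79:2393
  80:3656  81:3896  82:10929  83:12327  84:4374  85:4094  86:6688  87:5057
  88:7856  89:3863  90:9476  91:9219  92:12433  93:10612  94:10543  95:8683
  96:9253  97:4898  98:11458  99:669  100:4  101:2925  102:3911  103:5699
  104:4315  105:3067  106:10556  107:8470  108:5765  109:7221  110:9283  111:7397
  112:8393  113:11014
Giant step factor: 3971^(-114) ≡ 418 (mod 12959).
Scan 5070·418^i mod 12959 for i = 0, 1, …:
  i=0: 5070   i=1: 6943   i=2: 12317   i=3: 3783
  i=4: 296   i=5: 7097   i=6: 11894   i=7: 8395
  i=8: 10180   i=9: 4688     …   i=40: 5506
  i=41: 7765
Match at i=41, j=74: x = 41·114 + 74 = 4748.

4748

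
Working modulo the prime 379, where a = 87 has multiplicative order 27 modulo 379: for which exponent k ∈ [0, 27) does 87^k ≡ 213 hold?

23

Successive powers of 87 modulo 379:
  87^0=1  87^1=87  87^2=368  87^3=180  87^4=121  87^5=294
  87^6=185  87^7=177  87^8=239  87^9=327  87^10=24  87^11=193
  87^12=115  87^13=151  87^14=251  87^15=234  87^16=271  87^17=79
  87^18=51  87^19=268  87^20=197  87^21=84  87^22=107  87^23=213
So 87^23 ≡ 213 (mod 379), giving k = 23.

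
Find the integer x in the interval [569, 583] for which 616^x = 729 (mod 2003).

582

Compute 616^569 mod 2003 = 230, then multiply by 616 repeatedly:
  616^569=230  616^570=1470  616^571=164  616^572=874  616^573=1580
  616^574=1825  616^575=517  616^576=1998  616^577=926  616^578=1564
  616^579=1984  616^580=314  616^581=1136  616^582=729
Found 729 at exponent 582.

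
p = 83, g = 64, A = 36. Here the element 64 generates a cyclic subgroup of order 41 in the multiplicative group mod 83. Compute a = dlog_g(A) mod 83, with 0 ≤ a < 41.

Baby-step giant-step with m = ceil(sqrt(41)) = 7.
Baby table (64^j mod 83 for j=0..6):
  0:1  1:64  2:29  3:30  4:11  5:40  6:70
Giant step factor: 64^(-7) ≡ 41 (mod 83).
Scan 36·41^i mod 83 for i = 0, 1, …:
  i=0: 36   i=1: 65   i=2: 9   i=3: 37
  i=4: 23   i=5: 30
Match at i=5, j=3: a = 5·7 + 3 = 38.

38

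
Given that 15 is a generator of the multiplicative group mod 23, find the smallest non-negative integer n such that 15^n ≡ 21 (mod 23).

Successive powers of 15 modulo 23:
  15^0=1  15^1=15  15^2=18  15^3=17  15^4=2  15^5=7
  15^6=13  15^7=11  15^8=4  15^9=14  15^10=3  15^11=22
  15^12=8  15^13=5  15^14=6  15^15=21
So 15^15 ≡ 21 (mod 23), giving n = 15.

15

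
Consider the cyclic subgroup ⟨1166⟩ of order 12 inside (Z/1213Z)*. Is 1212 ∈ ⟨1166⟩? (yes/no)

yes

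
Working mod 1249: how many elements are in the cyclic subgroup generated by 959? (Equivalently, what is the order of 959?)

1248

The order of 959 must divide p − 1 = 1248 = 2^5 · 3 · 13.
Divisors: 1, 2, 3, 4, 6, 8, 12, 13, 16, 24, 26, 32, 39, 48, 52, 78, 96, 104, 156, 208, 312, 416, 624, 1248.
Check each in increasing order: 959^1 ≡ 959;  959^2 ≡ 417;  959^3 ≡ 223;  959^4 ≡ 278;  959^6 ≡ 1018;  959^8 ≡ 1095;  959^12 ≡ 903;  959^13 ≡ 420;  959^16 ≡ 1234;  959^24 ≡ 1061;  959^26 ≡ 291;  959^32 ≡ 225;  959^39 ≡ 1067;  959^48 ≡ 372;  959^52 ≡ 998;  959^78 ≡ 650;  959^96 ≡ 994;  959^104 ≡ 551;  959^156 ≡ 338;  959^208 ≡ 94;  959^312 ≡ 585;  959^416 ≡ 93;  959^624 ≡ 1248;  959^1248 ≡ 1.
Smallest exponent giving 1 is 1248.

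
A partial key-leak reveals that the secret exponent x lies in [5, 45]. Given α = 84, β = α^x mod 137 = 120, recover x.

Compute 84^5 mod 137 = 21, then multiply by 84 repeatedly:
  84^5=21  84^6=120
Found 120 at exponent 6.

6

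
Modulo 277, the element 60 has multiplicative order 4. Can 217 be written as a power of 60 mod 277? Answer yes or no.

⟨60⟩ has order 4; its elements mod 277 are {1, 60, 217, 276}.
217 is in this set.

yes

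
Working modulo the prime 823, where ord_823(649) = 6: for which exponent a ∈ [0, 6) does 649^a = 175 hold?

5

Successive powers of 649 modulo 823:
  649^0=1  649^1=649  649^2=648  649^3=822  649^4=174  649^5=175
So 649^5 ≡ 175 (mod 823), giving a = 5.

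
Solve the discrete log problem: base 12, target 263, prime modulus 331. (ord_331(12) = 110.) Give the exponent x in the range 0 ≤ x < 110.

107

Baby-step giant-step with m = ceil(sqrt(110)) = 11.
Baby table (12^j mod 331 for j=0..10):
  0:1  1:12  2:144  3:73  4:214  5:251  6:33  7:65
  8:118  9:92  10:111
Giant step factor: 12^(-11) ≡ 207 (mod 331).
Scan 263·207^i mod 331 for i = 0, 1, …:
  i=0: 263   i=1: 157   i=2: 61   i=3: 49
  i=4: 213   i=5: 68   i=6: 174   i=7: 270
  i=8: 282   i=9: 118
Match at i=9, j=8: x = 9·11 + 8 = 107.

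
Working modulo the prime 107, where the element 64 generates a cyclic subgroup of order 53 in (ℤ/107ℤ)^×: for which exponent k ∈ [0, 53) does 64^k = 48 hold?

30

Successive powers of 64 modulo 107:
  64^0=1  64^1=64  64^2=30  64^3=101  64^4=44  64^5=34
  64^6=36  64^7=57  64^8=10  64^9=105  64^10=86  64^11=47
  64^12=12  64^13=19  64^14=39  64^15=35  64^16=100  64^17=87
  64^18=4  64^19=42  64^20=13  64^21=83  64^22=69  64^23=29
  64^24=37  64^25=14  64^26=40  64^27=99  64^28=23  64^29=81
  64^30=48
So 64^30 ≡ 48 (mod 107), giving k = 30.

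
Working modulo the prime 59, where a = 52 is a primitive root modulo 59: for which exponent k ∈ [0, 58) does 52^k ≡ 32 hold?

Baby-step giant-step with m = ceil(sqrt(58)) = 8.
Baby table (52^j mod 59 for j=0..7):
  0:1  1:52  2:49  3:11  4:41  5:8  6:3  7:38
Giant step factor: 52^(-8) ≡ 57 (mod 59).
Scan 32·57^i mod 59 for i = 0, 1, …:
  i=0: 32   i=1: 54   i=2: 10   i=3: 39
  i=4: 40   i=5: 38
Match at i=5, j=7: k = 5·8 + 7 = 47.

47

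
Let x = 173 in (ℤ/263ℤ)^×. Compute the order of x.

The order of 173 must divide p − 1 = 262 = 2 · 131.
Divisors: 1, 2, 131, 262.
Check each in increasing order: 173^1 ≡ 173;  173^2 ≡ 210;  173^131 ≡ 1.
Smallest exponent giving 1 is 131.

131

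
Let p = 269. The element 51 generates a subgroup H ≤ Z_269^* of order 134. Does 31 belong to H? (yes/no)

no

31 ∈ ⟨51⟩ iff 31^134 ≡ 1 (mod 269), since |⟨51⟩| = 134.
31^134 mod 269 = 268.
Since 268 ≠ 1, 31 does not lie in the subgroup.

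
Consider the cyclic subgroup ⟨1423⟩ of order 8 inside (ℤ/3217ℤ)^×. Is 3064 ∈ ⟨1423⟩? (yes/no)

no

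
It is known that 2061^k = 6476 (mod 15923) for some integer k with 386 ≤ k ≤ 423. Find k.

Compute 2061^386 mod 15923 = 2088, then multiply by 2061 repeatedly:
  2061^386=2088  2061^387=4158  2061^388=3064  2061^389=9396  2061^390=2788
  2061^391=13788  2061^392=10436  2061^393=12546  2061^394=14277  2061^395=15116
  2061^396=8688  2061^397=8516  2061^398=4330  2061^399=7250  2061^400=6476
Found 6476 at exponent 400.

400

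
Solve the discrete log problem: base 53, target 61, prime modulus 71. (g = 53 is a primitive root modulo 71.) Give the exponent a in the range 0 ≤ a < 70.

Baby-step giant-step with m = ceil(sqrt(70)) = 9.
Baby table (53^j mod 71 for j=0..8):
  0:1  1:53  2:40  3:61  4:38  5:26  6:29  7:46
  8:24
Giant step factor: 53^(-9) ≡ 59 (mod 71).
Scan 61·59^i mod 71 for i = 0, 1, …:
  i=0: 61
Match at i=0, j=3: a = 0·9 + 3 = 3.

3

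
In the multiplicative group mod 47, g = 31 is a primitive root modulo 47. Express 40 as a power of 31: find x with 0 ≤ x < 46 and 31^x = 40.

3

Successive powers of 31 modulo 47:
  31^0=1  31^1=31  31^2=21  31^3=40
So 31^3 ≡ 40 (mod 47), giving x = 3.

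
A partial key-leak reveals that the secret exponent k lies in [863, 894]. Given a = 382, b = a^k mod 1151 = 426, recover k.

Compute 382^863 mod 1151 = 426, then multiply by 382 repeatedly:
  382^863=426
Found 426 at exponent 863.

863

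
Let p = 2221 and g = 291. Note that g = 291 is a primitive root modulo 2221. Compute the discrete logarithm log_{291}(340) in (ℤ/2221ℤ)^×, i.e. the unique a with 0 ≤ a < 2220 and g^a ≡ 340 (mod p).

Baby-step giant-step with m = ceil(sqrt(2220)) = 48.
Baby table (291^j mod 2221 for j=0..47):
  0:1  1:291  2:283  3:176  4:133  5:946  6:2103  7:1198
  8:2142  9:1442  10:2074  11:1643  12:598  13:780  14:438  15:861
  16:1799  17:1574  18:508  19:1242  20:1620  21:568  22:934  23:832
  24:23  25:30  26:2067  27:1827  28:838  29:1769  30:1728  31:902
  32:404  33:2072  34:1061  35:32  36:428  37:172  38:1190  39:2035
  40:1399  41:666  42:579  43:1914  44:1724  45:1959  46:1493  47:1368
Giant step factor: 291^(-48) ≡ 1671 (mod 2221).
Scan 340·1671^i mod 2221 for i = 0, 1, …:
  i=0: 340   i=1: 1785   i=2: 2153   i=3: 1864
  i=4: 902
Match at i=4, j=31: a = 4·48 + 31 = 223.

223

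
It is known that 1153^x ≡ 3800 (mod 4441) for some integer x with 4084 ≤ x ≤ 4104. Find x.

4087

Compute 1153^4084 mod 4441 = 1942, then multiply by 1153 repeatedly:
  1153^4084=1942  1153^4085=862  1153^4086=3543  1153^4087=3800
Found 3800 at exponent 4087.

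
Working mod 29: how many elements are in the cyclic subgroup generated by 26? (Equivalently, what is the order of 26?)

28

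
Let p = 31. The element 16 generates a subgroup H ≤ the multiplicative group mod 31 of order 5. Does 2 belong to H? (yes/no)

2 ∈ ⟨16⟩ iff 2^5 ≡ 1 (mod 31), since |⟨16⟩| = 5.
2^5 mod 31 = 1.
Since 1 = 1, 2 lies in the subgroup.

yes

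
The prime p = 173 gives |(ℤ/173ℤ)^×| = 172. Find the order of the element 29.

43

The order of 29 must divide p − 1 = 172 = 2^2 · 43.
Divisors: 1, 2, 4, 43, 86, 172.
Check each in increasing order: 29^1 ≡ 29;  29^2 ≡ 149;  29^4 ≡ 57;  29^43 ≡ 1.
Smallest exponent giving 1 is 43.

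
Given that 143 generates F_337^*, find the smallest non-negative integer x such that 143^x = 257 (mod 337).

Baby-step giant-step with m = ceil(sqrt(336)) = 19.
Baby table (143^j mod 337 for j=0..18):
  0:1  1:143  2:229  3:58  4:206  5:139  6:331  7:153
  8:311  9:326  10:112  11:177  12:36  13:93  14:156  15:66
  16:2  17:286  18:121
Giant step factor: 143^(-19) ≡ 276 (mod 337).
Scan 257·276^i mod 337 for i = 0, 1, …:
  i=0: 257   i=1: 162   i=2: 228   i=3: 246
  i=4: 159   i=5: 74   i=6: 204   i=7: 25
  i=8: 160   i=9: 13     …   i=16: 17
  i=17: 311
Match at i=17, j=8: x = 17·19 + 8 = 331.

331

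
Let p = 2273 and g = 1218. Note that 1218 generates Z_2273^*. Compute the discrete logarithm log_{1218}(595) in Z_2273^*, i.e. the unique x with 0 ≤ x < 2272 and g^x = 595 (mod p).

1839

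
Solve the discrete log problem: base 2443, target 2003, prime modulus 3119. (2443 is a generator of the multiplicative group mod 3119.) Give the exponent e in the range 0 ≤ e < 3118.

1242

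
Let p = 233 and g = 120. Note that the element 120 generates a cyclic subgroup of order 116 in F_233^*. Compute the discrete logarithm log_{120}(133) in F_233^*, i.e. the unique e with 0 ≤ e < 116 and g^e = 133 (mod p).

89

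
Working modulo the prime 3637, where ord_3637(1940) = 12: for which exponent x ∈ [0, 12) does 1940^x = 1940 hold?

1

Successive powers of 1940 modulo 3637:
  1940^0=1  1940^1=1940
So 1940^1 ≡ 1940 (mod 3637), giving x = 1.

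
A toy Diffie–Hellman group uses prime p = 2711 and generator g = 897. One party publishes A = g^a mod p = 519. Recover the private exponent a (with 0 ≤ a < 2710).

712

Baby-step giant-step with m = ceil(sqrt(2710)) = 53.
Baby table (897^j mod 2711 for j=0..52):
  0:1  1:897  2:2153  3:1009  4:2310  5:866  6:1456  7:2041
  8:852  9:2453  10:1720  11:281  12:2645  13:440  14:1585  15:1181
  16:2067  17:2486  18:1500  19:844  20:699  21:762  22:342  23:431
  24:1645  25:781  26:1119  27:673  28:1839  29:1295  30:1307  31:1227
  32:2664  33:1217  34:1827  35:1375  36:2581  37:2674  38:2054  39:1669
  40:621  41:1282  42:490  43:348  44:391  45:1008  46:1413  47:1424
  48:447  49:2442  50:2697  51:997  52:2390
Giant step factor: 897^(-53) ≡ 2165 (mod 2711).
Scan 519·2165^i mod 2711 for i = 0, 1, …:
  i=0: 519   i=1: 1281   i=2: 12   i=3: 1581
  i=4: 1583   i=5: 491   i=6: 303   i=7: 2644
  i=8: 1339   i=9: 876   i=10: 1551   i=11: 1697
  i=12: 600   i=13: 431
Match at i=13, j=23: a = 13·53 + 23 = 712.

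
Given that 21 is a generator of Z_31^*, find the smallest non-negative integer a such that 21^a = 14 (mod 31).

8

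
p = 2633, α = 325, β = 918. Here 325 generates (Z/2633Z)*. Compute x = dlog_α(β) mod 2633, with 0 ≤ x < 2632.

165

Baby-step giant-step with m = ceil(sqrt(2632)) = 52.
Baby table (325^j mod 2633 for j=0..51):
  0:1  1:325  2:305  3:1704  4:870  5:1019  6:2050  7:101
  8:1229  9:1842  10:959  11:981  12:232  13:1676  14:2302  15:378
  16:1732  17:2071  18:1660  19:2368  20:764  21:798  22:1316  23:1154
  24:1164  25:1781  26:2198  27:807  28:1608  29:1266  30:702  31:1712
  32:837  33:826  34:2517  35:1795  36:1482  37:2444  38:1767  39:281
  40:1803  41:1449  42:2251  43:2234  44:1975  45:2056  46:2051  47:426
  48:1534  49:913  50:1829  51:2000
Giant step factor: 325^(-52) ≡ 15 (mod 2633).
Scan 918·15^i mod 2633 for i = 0, 1, …:
  i=0: 918   i=1: 605   i=2: 1176   i=3: 1842
Match at i=3, j=9: x = 3·52 + 9 = 165.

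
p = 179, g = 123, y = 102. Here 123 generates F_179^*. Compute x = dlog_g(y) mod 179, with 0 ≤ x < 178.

87

Baby-step giant-step with m = ceil(sqrt(178)) = 14.
Baby table (123^j mod 179 for j=0..13):
  0:1  1:123  2:93  3:162  4:57  5:30  6:110  7:105
  8:27  9:99  10:5  11:78  12:107  13:94
Giant step factor: 123^(-14) ≡ 76 (mod 179).
Scan 102·76^i mod 179 for i = 0, 1, …:
  i=0: 102   i=1: 55   i=2: 63   i=3: 134
  i=4: 160   i=5: 167   i=6: 162
Match at i=6, j=3: x = 6·14 + 3 = 87.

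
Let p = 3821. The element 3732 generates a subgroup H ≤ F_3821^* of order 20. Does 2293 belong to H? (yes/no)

no

⟨3732⟩ has order 20; its elements mod 3821 are {1, 89, 279, 376, 644, 925, 1421, 1737, 1753, 1905, 1916, 2068, 2084, 2400, 2896, 3177, 3445, 3542, 3732, 3820}.
2293 is not in this set.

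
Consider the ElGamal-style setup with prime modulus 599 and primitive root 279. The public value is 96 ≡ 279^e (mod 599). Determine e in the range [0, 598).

Baby-step giant-step with m = ceil(sqrt(598)) = 25.
Baby table (279^j mod 599 for j=0..24):
  0:1  1:279  2:570  3:295  4:242  5:430  6:170  7:109
  8:461  9:433  10:408  11:22  12:148  13:560  14:500  15:532
  16:475  17:146  18:2  19:558  20:541  21:590  22:484  23:261
  24:340
Giant step factor: 279^(-25) ≡ 305 (mod 599).
Scan 96·305^i mod 599 for i = 0, 1, …:
  i=0: 96   i=1: 528   i=2: 508   i=3: 398
  i=4: 392   i=5: 359   i=6: 477   i=7: 527
  i=8: 203   i=9: 218   i=10: 1
Match at i=10, j=0: e = 10·25 + 0 = 250.

250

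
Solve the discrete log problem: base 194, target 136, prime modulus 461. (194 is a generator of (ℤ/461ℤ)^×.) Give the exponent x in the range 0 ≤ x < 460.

383

Baby-step giant-step with m = ceil(sqrt(460)) = 22.
Baby table (194^j mod 461 for j=0..21):
  0:1  1:194  2:295  3:66  4:357  5:108  6:207  7:51
  8:213  9:293  10:139  11:228  12:437  13:415  14:296  15:260
  16:191  17:174  18:103  19:159  20:420  21:344
Giant step factor: 194^(-22) ≡ 203 (mod 461).
Scan 136·203^i mod 461 for i = 0, 1, …:
  i=0: 136   i=1: 409   i=2: 47   i=3: 321
  i=4: 162   i=5: 155   i=6: 117   i=7: 240
  i=8: 315   i=9: 327     …   i=16: 333
  i=17: 293
Match at i=17, j=9: x = 17·22 + 9 = 383.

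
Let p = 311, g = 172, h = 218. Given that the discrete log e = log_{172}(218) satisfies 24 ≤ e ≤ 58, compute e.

Compute 172^24 mod 311 = 240, then multiply by 172 repeatedly:
  172^24=240  172^25=228  172^26=30  172^27=184  172^28=237
  172^29=23  172^30=224  172^31=275  172^32=28  172^33=151
  172^34=159  172^35=291  172^36=292  172^37=153  172^38=192
  172^39=58  172^40=24  172^41=85  172^42=3  172^43=205
  172^44=117  172^45=220  172^46=209  172^47=183  172^48=65
  172^49=295  172^50=47  172^51=309  172^52=278  172^53=233
  172^54=268  172^55=68  172^56=189  172^57=164  172^58=218
Found 218 at exponent 58.

58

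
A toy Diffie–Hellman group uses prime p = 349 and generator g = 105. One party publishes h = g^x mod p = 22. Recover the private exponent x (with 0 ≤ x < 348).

254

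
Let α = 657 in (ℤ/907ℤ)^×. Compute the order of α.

906

The order of 657 must divide p − 1 = 906 = 2 · 3 · 151.
Divisors: 1, 2, 3, 6, 151, 302, 453, 906.
Check each in increasing order: 657^1 ≡ 657;  657^2 ≡ 824;  657^3 ≡ 796;  657^6 ≡ 530;  657^151 ≡ 385;  657^302 ≡ 384;  657^453 ≡ 906;  657^906 ≡ 1.
Smallest exponent giving 1 is 906.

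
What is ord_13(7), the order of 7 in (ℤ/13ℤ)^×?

The order of 7 must divide p − 1 = 12 = 2^2 · 3.
Divisors: 1, 2, 3, 4, 6, 12.
Check each in increasing order: 7^1 ≡ 7;  7^2 ≡ 10;  7^3 ≡ 5;  7^4 ≡ 9;  7^6 ≡ 12;  7^12 ≡ 1.
Smallest exponent giving 1 is 12.

12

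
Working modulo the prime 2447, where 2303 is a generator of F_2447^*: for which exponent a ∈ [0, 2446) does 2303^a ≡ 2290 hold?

692

Baby-step giant-step with m = ceil(sqrt(2446)) = 50.
Baby table (2303^j mod 2447 for j=0..49):
  0:1  1:2303  2:1160  3:1803  4:2197  5:1742  6:1193  7:1945
  8:1325  9:66  10:284  11:703  12:1542  13:629  14:2410  15:434
  16:1126  17:1805  18:1909  19:1615  20:2352  21:1445  22:2362  23:5
  24:1727  25:906  26:1674  27:1197  28:1369  29:1071  30:2384  31:1731
  32:330  33:1420  34:1068  35:369  36:698  37:2262  38:2170  39:736
  40:1684  41:2204  42:734  43:1972  44:2331  45:2022  46:25  47:1294
  48:2083  49:1029
Giant step factor: 2303^(-50) ≡ 1579 (mod 2447).
Scan 2290·1579^i mod 2447 for i = 0, 1, …:
  i=0: 2290   i=1: 1691   i=2: 412   i=3: 2093
  i=4: 1397   i=5: 1116   i=6: 324   i=7: 173
  i=8: 1550   i=9: 450   i=10: 920   i=11: 1609
  i=12: 625   i=13: 734
Match at i=13, j=42: a = 13·50 + 42 = 692.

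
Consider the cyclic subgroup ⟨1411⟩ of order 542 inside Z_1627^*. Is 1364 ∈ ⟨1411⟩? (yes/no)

1364 ∈ ⟨1411⟩ iff 1364^542 ≡ 1 (mod 1627), since |⟨1411⟩| = 542.
1364^542 mod 1627 = 1362.
Since 1362 ≠ 1, 1364 does not lie in the subgroup.

no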